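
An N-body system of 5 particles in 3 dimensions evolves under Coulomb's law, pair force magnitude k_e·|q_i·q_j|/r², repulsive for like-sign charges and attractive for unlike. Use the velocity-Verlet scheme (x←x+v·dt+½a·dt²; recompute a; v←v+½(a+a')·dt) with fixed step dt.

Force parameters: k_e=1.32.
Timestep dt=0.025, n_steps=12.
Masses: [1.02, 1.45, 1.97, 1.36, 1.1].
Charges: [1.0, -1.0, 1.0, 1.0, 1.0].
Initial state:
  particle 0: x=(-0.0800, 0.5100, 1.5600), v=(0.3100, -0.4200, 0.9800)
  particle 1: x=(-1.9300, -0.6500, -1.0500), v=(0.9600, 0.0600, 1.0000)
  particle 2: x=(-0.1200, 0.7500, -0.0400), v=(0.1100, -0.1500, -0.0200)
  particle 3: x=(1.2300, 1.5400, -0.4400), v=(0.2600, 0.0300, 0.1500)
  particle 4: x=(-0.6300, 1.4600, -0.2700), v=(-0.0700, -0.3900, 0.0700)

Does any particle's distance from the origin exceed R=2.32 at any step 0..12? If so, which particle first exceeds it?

step 0: x0=(-0.0800, 0.5100, 1.5600) x1=(-1.9300, -0.6500, -1.0500) x2=(-0.1200, 0.7500, -0.0400) x3=(1.2300, 1.5400, -0.4400) x4=(-0.6300, 1.4600, -0.2700)
step 1: x0=(-0.0723, 0.4994, 1.5847) x1=(-1.9059, -0.6484, -1.0249) x2=(-0.1172, 0.7460, -0.0405) x3=(1.2367, 1.5408, -0.4363) x4=(-0.6322, 1.4506, -0.2684)
step 2: x0=(-0.0646, 0.4886, 1.6100) x1=(-1.8817, -0.6467, -0.9998) x2=(-0.1143, 0.7415, -0.0410) x3=(1.2438, 1.5418, -0.4328) x4=(-0.6352, 1.4419, -0.2673)
step 3: x0=(-0.0569, 0.4776, 1.6357) x1=(-1.8572, -0.6448, -0.9745) x2=(-0.1113, 0.7365, -0.0416) x3=(1.2512, 1.5429, -0.4294) x4=(-0.6390, 1.4338, -0.2665)
step 4: x0=(-0.0493, 0.4665, 1.6618) x1=(-1.8327, -0.6427, -0.9491) x2=(-0.1081, 0.7310, -0.0421) x3=(1.2590, 1.5441, -0.4262) x4=(-0.6437, 1.4265, -0.2661)
step 5: x0=(-0.0418, 0.4551, 1.6884) x1=(-1.8079, -0.6405, -0.9237) x2=(-0.1049, 0.7251, -0.0426) x3=(1.2672, 1.5454, -0.4231) x4=(-0.6492, 1.4198, -0.2660)
step 6: x0=(-0.0343, 0.4436, 1.7154) x1=(-1.7829, -0.6380, -0.8981) x2=(-0.1015, 0.7186, -0.0432) x3=(1.2757, 1.5469, -0.4201) x4=(-0.6556, 1.4137, -0.2664)
step 7: x0=(-0.0268, 0.4319, 1.7428) x1=(-1.7578, -0.6354, -0.8724) x2=(-0.0981, 0.7117, -0.0437) x3=(1.2846, 1.5485, -0.4172) x4=(-0.6628, 1.4082, -0.2671)
step 8: x0=(-0.0193, 0.4201, 1.7707) x1=(-1.7325, -0.6326, -0.8466) x2=(-0.0945, 0.7043, -0.0442) x3=(1.2938, 1.5503, -0.4145) x4=(-0.6708, 1.4033, -0.2681)
step 9: x0=(-0.0119, 0.4080, 1.7989) x1=(-1.7070, -0.6296, -0.8206) x2=(-0.0908, 0.6964, -0.0448) x3=(1.3033, 1.5521, -0.4119) x4=(-0.6797, 1.3990, -0.2695)
step 10: x0=(-0.0046, 0.3959, 1.8275) x1=(-1.6813, -0.6264, -0.7946) x2=(-0.0870, 0.6880, -0.0453) x3=(1.3132, 1.5541, -0.4095) x4=(-0.6893, 1.3953, -0.2712)
step 11: x0=(0.0028, 0.3835, 1.8564) x1=(-1.6555, -0.6231, -0.7685) x2=(-0.0831, 0.6793, -0.0459) x3=(1.3234, 1.5563, -0.4071) x4=(-0.6998, 1.3921, -0.2732)
step 12: x0=(0.0101, 0.3710, 1.8857) x1=(-1.6294, -0.6194, -0.7422) x2=(-0.0792, 0.6700, -0.0465) x3=(1.3339, 1.5585, -0.4049) x4=(-0.7110, 1.3893, -0.2756)

no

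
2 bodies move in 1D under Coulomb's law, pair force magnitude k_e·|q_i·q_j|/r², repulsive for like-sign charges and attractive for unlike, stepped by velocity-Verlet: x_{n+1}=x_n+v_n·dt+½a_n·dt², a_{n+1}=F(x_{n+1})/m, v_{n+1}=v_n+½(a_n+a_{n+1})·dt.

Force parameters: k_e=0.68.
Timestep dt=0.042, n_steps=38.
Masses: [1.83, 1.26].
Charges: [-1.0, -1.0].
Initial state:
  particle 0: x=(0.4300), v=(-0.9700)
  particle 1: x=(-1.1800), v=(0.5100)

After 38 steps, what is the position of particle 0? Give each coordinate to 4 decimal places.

step 0: x0=(0.4300) x1=(-1.1800)
step 1: x0=(0.3894) x1=(-1.1588)
step 2: x0=(0.3490) x1=(-1.1379)
step 3: x0=(0.3090) x1=(-1.1175)
step 4: x0=(0.2693) x1=(-1.0976)
step 5: x0=(0.2299) x1=(-1.0781)
step 6: x0=(0.1909) x1=(-1.0593)
step 7: x0=(0.1524) x1=(-1.0410)
step 8: x0=(0.1142) x1=(-1.0234)
step 9: x0=(0.0766) x1=(-1.0065)
step 10: x0=(0.0396) x1=(-0.9905)
step 11: x0=(0.0032) x1=(-0.9753)
step 12: x0=(-0.0326) x1=(-0.9612)
step 13: x0=(-0.0675) x1=(-0.9481)
step 14: x0=(-0.1017) x1=(-0.9363)
step 15: x0=(-0.1349) x1=(-0.9258)
step 16: x0=(-0.1670) x1=(-0.9169)
step 17: x0=(-0.1980) x1=(-0.9097)
step 18: x0=(-0.2277) x1=(-0.9043)
step 19: x0=(-0.2559) x1=(-0.9010)
step 20: x0=(-0.2826) x1=(-0.9000)
step 21: x0=(-0.3076) x1=(-0.9015)
step 22: x0=(-0.3307) x1=(-0.9057)
step 23: x0=(-0.3518) x1=(-0.9128)
step 24: x0=(-0.3708) x1=(-0.9229)
step 25: x0=(-0.3877) x1=(-0.9361)
step 26: x0=(-0.4024) x1=(-0.9525)
step 27: x0=(-0.4150) x1=(-0.9720)
step 28: x0=(-0.4254) x1=(-0.9946)
step 29: x0=(-0.4338) x1=(-1.0202)
step 30: x0=(-0.4403) x1=(-1.0485)
step 31: x0=(-0.4450) x1=(-1.0794)
step 32: x0=(-0.4481) x1=(-1.1126)
step 33: x0=(-0.4497) x1=(-1.1480)
step 34: x0=(-0.4500) x1=(-1.1854)
step 35: x0=(-0.4491) x1=(-1.2245)
step 36: x0=(-0.4470) x1=(-1.2652)
step 37: x0=(-0.4440) x1=(-1.3074)
step 38: x0=(-0.4401) x1=(-1.3508)

(-0.4401)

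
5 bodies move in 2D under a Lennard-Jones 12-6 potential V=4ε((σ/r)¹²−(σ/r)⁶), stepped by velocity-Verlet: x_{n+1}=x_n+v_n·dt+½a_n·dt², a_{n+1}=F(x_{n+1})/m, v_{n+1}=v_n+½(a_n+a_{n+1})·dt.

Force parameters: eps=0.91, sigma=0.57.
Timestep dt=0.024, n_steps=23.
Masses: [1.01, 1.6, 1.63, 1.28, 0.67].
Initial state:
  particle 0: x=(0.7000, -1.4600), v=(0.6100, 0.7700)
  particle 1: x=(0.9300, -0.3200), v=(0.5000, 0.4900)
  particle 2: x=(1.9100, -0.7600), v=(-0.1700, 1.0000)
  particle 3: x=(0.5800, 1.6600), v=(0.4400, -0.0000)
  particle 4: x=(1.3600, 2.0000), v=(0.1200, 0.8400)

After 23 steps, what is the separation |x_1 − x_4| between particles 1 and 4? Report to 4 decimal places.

2.5085

step 0: x0=(0.7000, -1.4600) x1=(0.9300, -0.3200) x2=(1.9100, -0.7600) x3=(0.5800, 1.6600) x4=(1.3600, 2.0000)
step 1: x0=(0.7147, -1.4414) x1=(0.9421, -0.3083) x2=(1.9058, -0.7360) x3=(0.5910, 1.6602) x4=(1.3621, 2.0198)
step 2: x0=(0.7294, -1.4227) x1=(0.9543, -0.2968) x2=(1.9015, -0.7119) x3=(0.6027, 1.6607) x4=(1.3628, 2.0390)
step 3: x0=(0.7442, -1.4038) x1=(0.9666, -0.2854) x2=(1.8969, -0.6877) x3=(0.6152, 1.6616) x4=(1.3620, 2.0574)
step 4: x0=(0.7591, -1.3847) x1=(0.9792, -0.2743) x2=(1.8922, -0.6635) x3=(0.6285, 1.6629) x4=(1.3596, 2.0750)
step 5: x0=(0.7741, -1.3654) x1=(0.9920, -0.2633) x2=(1.8871, -0.6392) x3=(0.6426, 1.6647) x4=(1.3558, 2.0917)
step 6: x0=(0.7891, -1.3459) x1=(1.0050, -0.2526) x2=(1.8818, -0.6148) x3=(0.6575, 1.6670) x4=(1.3503, 2.1075)
step 7: x0=(0.8042, -1.3262) x1=(1.0184, -0.2422) x2=(1.8761, -0.5903) x3=(0.6733, 1.6698) x4=(1.3431, 2.1222)
step 8: x0=(0.8195, -1.3062) x1=(1.0321, -0.2320) x2=(1.8699, -0.5657) x3=(0.6901, 1.6733) x4=(1.3342, 2.1357)
step 9: x0=(0.8348, -1.2860) x1=(1.0462, -0.2221) x2=(1.8633, -0.5409) x3=(0.7078, 1.6774) x4=(1.3234, 2.1478)
step 10: x0=(0.8503, -1.2655) x1=(1.0608, -0.2126) x2=(1.8562, -0.5159) x3=(0.7266, 1.6824) x4=(1.3104, 2.1584)
step 11: x0=(0.8658, -1.2447) x1=(1.0760, -0.2034) x2=(1.8484, -0.4907) x3=(0.7467, 1.6884) x4=(1.2952, 2.1670)
step 12: x0=(0.8815, -1.2236) x1=(1.0920, -0.1947) x2=(1.8397, -0.4653) x3=(0.7680, 1.6954) x4=(1.2776, 2.1736)
step 13: x0=(0.8973, -1.2021) x1=(1.1088, -0.1865) x2=(1.8302, -0.4396) x3=(0.7905, 1.7037) x4=(1.2576, 2.1779)
step 14: x0=(0.9133, -1.1803) x1=(1.1267, -0.1789) x2=(1.8194, -0.4135) x3=(0.8139, 1.7128) x4=(1.2360, 2.1806)
step 15: x0=(0.9294, -1.1580) x1=(1.1459, -0.1719) x2=(1.8074, -0.3871) x3=(0.8368, 1.7212) x4=(1.2154, 2.1844)
step 16: x0=(0.9458, -1.1353) x1=(1.1662, -0.1656) x2=(1.7941, -0.3604) x3=(0.8558, 1.7250) x4=(1.2022, 2.1973)
step 17: x0=(0.9623, -1.1121) x1=(1.1872, -0.1598) x2=(1.7800, -0.3334) x3=(0.8689, 1.7207) x4=(1.2003, 2.2254)
step 18: x0=(0.9791, -1.0883) x1=(1.2064, -0.1537) x2=(1.7675, -0.3071) x3=(0.8793, 1.7124) x4=(1.2033, 2.2613)
step 19: x0=(0.9961, -1.0639) x1=(1.2166, -0.1454) x2=(1.7637, -0.2832) x3=(0.8897, 1.7040) x4=(1.2066, 2.2974)
step 20: x0=(1.0134, -1.0387) x1=(1.2106, -0.1335) x2=(1.7757, -0.2635) x3=(0.9008, 1.6967) x4=(1.2086, 2.3312)
step 21: x0=(1.0310, -1.0128) x1=(1.1948, -0.1197) x2=(1.7970, -0.2460) x3=(0.9126, 1.6911) x4=(1.2091, 2.3620)
step 22: x0=(1.0489, -0.9860) x1=(1.1769, -0.1060) x2=(1.8202, -0.2290) x3=(0.9250, 1.6869) x4=(1.2084, 2.3899)
step 23: x0=(1.0671, -0.9581) x1=(1.1596, -0.0929) x2=(1.8427, -0.2120) x3=(0.9381, 1.6841) x4=(1.2066, 2.4152)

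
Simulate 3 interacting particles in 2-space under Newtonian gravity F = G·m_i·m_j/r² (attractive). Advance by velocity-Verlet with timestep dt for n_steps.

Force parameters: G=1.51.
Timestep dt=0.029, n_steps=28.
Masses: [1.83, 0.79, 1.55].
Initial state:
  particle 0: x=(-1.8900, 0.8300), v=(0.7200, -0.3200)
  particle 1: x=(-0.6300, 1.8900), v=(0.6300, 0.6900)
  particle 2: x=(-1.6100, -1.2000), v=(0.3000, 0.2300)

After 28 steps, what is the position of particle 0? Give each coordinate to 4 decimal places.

step 0: x0=(-1.8900, 0.8300) x1=(-0.6300, 1.8900) x2=(-1.6100, -1.2000)
step 1: x0=(-1.8689, 0.8206) x1=(-0.6121, 1.9096) x2=(-1.6013, -1.1930)
step 2: x0=(-1.8476, 0.8110) x1=(-0.5949, 1.9286) x2=(-1.5927, -1.1854)
step 3: x0=(-1.8258, 0.8011) x1=(-0.5783, 1.9468) x2=(-1.5841, -1.1771)
step 4: x0=(-1.8038, 0.7910) x1=(-0.5624, 1.9642) x2=(-1.5756, -1.1681)
step 5: x0=(-1.7815, 0.7806) x1=(-0.5472, 1.9810) x2=(-1.5671, -1.1585)
step 6: x0=(-1.7588, 0.7699) x1=(-0.5325, 1.9970) x2=(-1.5586, -1.1481)
step 7: x0=(-1.7359, 0.7589) x1=(-0.5185, 2.0123) x2=(-1.5502, -1.1371)
step 8: x0=(-1.7127, 0.7477) x1=(-0.5050, 2.0269) x2=(-1.5418, -1.1253)
step 9: x0=(-1.6892, 0.7361) x1=(-0.4921, 2.0408) x2=(-1.5334, -1.1128)
step 10: x0=(-1.6654, 0.7242) x1=(-0.4798, 2.0540) x2=(-1.5251, -1.0995)
step 11: x0=(-1.6414, 0.7119) x1=(-0.4680, 2.0664) x2=(-1.5168, -1.0855)
step 12: x0=(-1.6172, 0.6993) x1=(-0.4567, 2.0782) x2=(-1.5085, -1.0706)
step 13: x0=(-1.5927, 0.6862) x1=(-0.4460, 2.0892) x2=(-1.5002, -1.0549)
step 14: x0=(-1.5679, 0.6728) x1=(-0.4358, 2.0995) x2=(-1.4919, -1.0384)
step 15: x0=(-1.5430, 0.6589) x1=(-0.4260, 2.1091) x2=(-1.4837, -1.0210)
step 16: x0=(-1.5179, 0.6446) x1=(-0.4168, 2.1179) x2=(-1.4754, -1.0027)
step 17: x0=(-1.4925, 0.6298) x1=(-0.4080, 2.1261) x2=(-1.4672, -0.9834)
step 18: x0=(-1.4670, 0.6144) x1=(-0.3996, 2.1335) x2=(-1.4589, -0.9632)
step 19: x0=(-1.4413, 0.5985) x1=(-0.3918, 2.1402) x2=(-1.4506, -0.9419)
step 20: x0=(-1.4154, 0.5821) x1=(-0.3843, 2.1461) x2=(-1.4422, -0.9196)
step 21: x0=(-1.3894, 0.5650) x1=(-0.3773, 2.1514) x2=(-1.4338, -0.8961)
step 22: x0=(-1.3633, 0.5472) x1=(-0.3707, 2.1559) x2=(-1.4254, -0.8715)
step 23: x0=(-1.3371, 0.5286) x1=(-0.3645, 2.1597) x2=(-1.4168, -0.8456)
step 24: x0=(-1.3108, 0.5093) x1=(-0.3587, 2.1627) x2=(-1.4082, -0.8184)
step 25: x0=(-1.2844, 0.4891) x1=(-0.3532, 2.1650) x2=(-1.3994, -0.7899)
step 26: x0=(-1.2580, 0.4679) x1=(-0.3482, 2.1665) x2=(-1.3905, -0.7598)
step 27: x0=(-1.2317, 0.4457) x1=(-0.3435, 2.1673) x2=(-1.3814, -0.7281)
step 28: x0=(-1.2053, 0.4224) x1=(-0.3392, 2.1674) x2=(-1.3720, -0.6946)

(-1.2053, 0.4224)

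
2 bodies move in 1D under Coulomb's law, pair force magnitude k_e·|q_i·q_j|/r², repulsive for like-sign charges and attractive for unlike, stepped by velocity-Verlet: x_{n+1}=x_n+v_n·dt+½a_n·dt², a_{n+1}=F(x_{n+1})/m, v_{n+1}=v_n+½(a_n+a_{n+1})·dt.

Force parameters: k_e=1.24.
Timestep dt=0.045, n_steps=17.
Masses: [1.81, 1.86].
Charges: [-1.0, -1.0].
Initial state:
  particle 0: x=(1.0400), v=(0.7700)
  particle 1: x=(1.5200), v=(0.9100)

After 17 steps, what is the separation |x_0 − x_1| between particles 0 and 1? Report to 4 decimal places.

1.5635

step 0: x0=(1.0400) x1=(1.5200)
step 1: x0=(1.0716) x1=(1.5639)
step 2: x0=(1.0976) x1=(1.6133)
step 3: x0=(1.1183) x1=(1.6679)
step 4: x0=(1.1344) x1=(1.7269)
step 5: x0=(1.1465) x1=(1.7897)
step 6: x0=(1.1553) x1=(1.8558)
step 7: x0=(1.1613) x1=(1.9247)
step 8: x0=(1.1649) x1=(1.9958)
step 9: x0=(1.1665) x1=(2.0690)
step 10: x0=(1.1663) x1=(2.1437)
step 11: x0=(1.1648) x1=(2.2199)
step 12: x0=(1.1620) x1=(2.2973)
step 13: x0=(1.1581) x1=(2.3758)
step 14: x0=(1.1532) x1=(2.4552)
step 15: x0=(1.1476) x1=(2.5353)
step 16: x0=(1.1412) x1=(2.6162)
step 17: x0=(1.1342) x1=(2.6977)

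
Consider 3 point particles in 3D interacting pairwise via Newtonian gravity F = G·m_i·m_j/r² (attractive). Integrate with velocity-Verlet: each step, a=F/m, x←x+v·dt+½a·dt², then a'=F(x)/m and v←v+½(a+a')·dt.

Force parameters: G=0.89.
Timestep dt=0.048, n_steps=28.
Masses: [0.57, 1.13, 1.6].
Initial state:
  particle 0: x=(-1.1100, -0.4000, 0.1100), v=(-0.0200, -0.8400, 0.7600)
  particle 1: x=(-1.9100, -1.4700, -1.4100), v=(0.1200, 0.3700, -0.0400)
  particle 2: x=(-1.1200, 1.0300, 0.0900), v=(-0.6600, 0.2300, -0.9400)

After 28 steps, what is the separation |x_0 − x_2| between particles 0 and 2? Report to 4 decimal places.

step 0: x0=(-1.1100, -0.4000, 0.1100) x1=(-1.9100, -1.4700, -1.4100) x2=(-1.1200, 1.0300, 0.0900)
step 1: x0=(-1.1111, -0.4397, 0.1463) x1=(-1.9041, -1.4520, -1.4117) x2=(-1.1517, 1.0406, 0.0448)
step 2: x0=(-1.1124, -0.4781, 0.1820) x1=(-1.8981, -1.4336, -1.4130) x2=(-1.1835, 1.0506, -0.0004)
step 3: x0=(-1.1140, -0.5155, 0.2171) x1=(-1.8918, -1.4147, -1.4140) x2=(-1.2153, 1.0597, -0.0458)
step 4: x0=(-1.1160, -0.5519, 0.2515) x1=(-1.8853, -1.3953, -1.4145) x2=(-1.2471, 1.0682, -0.0912)
step 5: x0=(-1.1182, -0.5873, 0.2852) x1=(-1.8787, -1.3755, -1.4145) x2=(-1.2790, 1.0761, -0.1366)
step 6: x0=(-1.1208, -0.6219, 0.3182) x1=(-1.8718, -1.3553, -1.4142) x2=(-1.3109, 1.0833, -0.1821)
step 7: x0=(-1.1236, -0.6557, 0.3504) x1=(-1.8647, -1.3345, -1.4134) x2=(-1.3428, 1.0899, -0.2276)
step 8: x0=(-1.1268, -0.6888, 0.3818) x1=(-1.8575, -1.3133, -1.4122) x2=(-1.3747, 1.0960, -0.2731)
step 9: x0=(-1.1303, -0.7212, 0.4124) x1=(-1.8501, -1.2916, -1.4106) x2=(-1.4067, 1.1014, -0.3187)
step 10: x0=(-1.1341, -0.7531, 0.4423) x1=(-1.8425, -1.2694, -1.4085) x2=(-1.4386, 1.1063, -0.3642)
step 11: x0=(-1.1383, -0.7843, 0.4713) x1=(-1.8347, -1.2467, -1.4060) x2=(-1.4706, 1.1106, -0.4098)
step 12: x0=(-1.1427, -0.8151, 0.4995) x1=(-1.8268, -1.2234, -1.4030) x2=(-1.5026, 1.1144, -0.4555)
step 13: x0=(-1.1474, -0.8453, 0.5269) x1=(-1.8187, -1.1997, -1.3996) x2=(-1.5346, 1.1176, -0.5011)
step 14: x0=(-1.1524, -0.8751, 0.5535) x1=(-1.8104, -1.1754, -1.3957) x2=(-1.5666, 1.1203, -0.5468)
step 15: x0=(-1.1577, -0.9044, 0.5793) x1=(-1.8021, -1.1506, -1.3914) x2=(-1.5985, 1.1224, -0.5925)
step 16: x0=(-1.1633, -0.9332, 0.6043) x1=(-1.7936, -1.1253, -1.3867) x2=(-1.6305, 1.1240, -0.6382)
step 17: x0=(-1.1691, -0.9617, 0.6285) x1=(-1.7849, -1.0993, -1.3815) x2=(-1.6625, 1.1250, -0.6840)
step 18: x0=(-1.1752, -0.9898, 0.6520) x1=(-1.7762, -1.0728, -1.3759) x2=(-1.6944, 1.1255, -0.7298)
step 19: x0=(-1.1815, -1.0174, 0.6747) x1=(-1.7674, -1.0456, -1.3699) x2=(-1.7264, 1.1254, -0.7756)
step 20: x0=(-1.1880, -1.0448, 0.6967) x1=(-1.7585, -1.0179, -1.3635) x2=(-1.7583, 1.1247, -0.8215)
step 21: x0=(-1.1948, -1.0717, 0.7179) x1=(-1.7495, -0.9894, -1.3566) x2=(-1.7902, 1.1235, -0.8673)
step 22: x0=(-1.2018, -1.0983, 0.7384) x1=(-1.7405, -0.9603, -1.3493) x2=(-1.8220, 1.1216, -0.9133)
step 23: x0=(-1.2091, -1.1245, 0.7582) x1=(-1.7314, -0.9306, -1.3417) x2=(-1.8538, 1.1192, -0.9592)
step 24: x0=(-1.2165, -1.1504, 0.7772) x1=(-1.7223, -0.9001, -1.3337) x2=(-1.8855, 1.1161, -1.0051)
step 25: x0=(-1.2241, -1.1760, 0.7956) x1=(-1.7132, -0.8688, -1.3253) x2=(-1.9172, 1.1123, -1.0511)
step 26: x0=(-1.2319, -1.2012, 0.8133) x1=(-1.7042, -0.8368, -1.3166) x2=(-1.9487, 1.1079, -1.0970)
step 27: x0=(-1.2399, -1.2260, 0.8303) x1=(-1.6952, -0.8040, -1.3075) x2=(-1.9802, 1.1028, -1.1430)
step 28: x0=(-1.2481, -1.2506, 0.8467) x1=(-1.6863, -0.7704, -1.2982) x2=(-2.0115, 1.0971, -1.1889)

3.1996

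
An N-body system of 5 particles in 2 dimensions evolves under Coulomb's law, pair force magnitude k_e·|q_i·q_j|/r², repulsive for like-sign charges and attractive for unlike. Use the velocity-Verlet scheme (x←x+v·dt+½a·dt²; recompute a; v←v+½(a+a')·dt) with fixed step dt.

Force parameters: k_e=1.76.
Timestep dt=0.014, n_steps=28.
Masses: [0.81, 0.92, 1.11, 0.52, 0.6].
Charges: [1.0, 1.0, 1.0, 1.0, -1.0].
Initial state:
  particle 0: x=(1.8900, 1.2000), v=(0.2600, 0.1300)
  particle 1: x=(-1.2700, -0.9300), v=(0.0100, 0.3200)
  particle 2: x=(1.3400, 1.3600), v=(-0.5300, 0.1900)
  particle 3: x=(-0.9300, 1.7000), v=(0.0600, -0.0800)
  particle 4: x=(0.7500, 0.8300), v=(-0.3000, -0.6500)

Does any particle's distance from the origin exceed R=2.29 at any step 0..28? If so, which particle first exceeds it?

step 0: x0=(1.8900, 1.2000) x1=(-1.2700, -0.9300) x2=(1.3400, 1.3600) x3=(-0.9300, 1.7000) x4=(0.7500, 0.8300)
step 1: x0=(1.8942, 1.2016) x1=(-1.2699, -0.9255) x2=(1.3320, 1.3626) x3=(-0.9292, 1.6989) x4=(0.7462, 0.8213)
step 2: x0=(1.8993, 1.2028) x1=(-1.2697, -0.9211) x2=(1.3228, 1.3652) x3=(-0.9284, 1.6978) x4=(0.7433, 0.8133)
step 3: x0=(1.9054, 1.2035) x1=(-1.2696, -0.9168) x2=(1.3125, 1.3677) x3=(-0.9276, 1.6968) x4=(0.7412, 0.8061)
step 4: x0=(1.9124, 1.2039) x1=(-1.2695, -0.9125) x2=(1.3012, 1.3700) x3=(-0.9269, 1.6958) x4=(0.7398, 0.7997)
step 5: x0=(1.9202, 1.2039) x1=(-1.2694, -0.9083) x2=(1.2888, 1.3722) x3=(-0.9262, 1.6949) x4=(0.7393, 0.7940)
step 6: x0=(1.9289, 1.2036) x1=(-1.2694, -0.9041) x2=(1.2755, 1.3743) x3=(-0.9255, 1.6940) x4=(0.7395, 0.7892)
step 7: x0=(1.9382, 1.2030) x1=(-1.2693, -0.9000) x2=(1.2613, 1.3762) x3=(-0.9249, 1.6931) x4=(0.7405, 0.7852)
step 8: x0=(1.9482, 1.2020) x1=(-1.2693, -0.8959) x2=(1.2462, 1.3778) x3=(-0.9243, 1.6923) x4=(0.7422, 0.7820)
step 9: x0=(1.9588, 1.2008) x1=(-1.2692, -0.8919) x2=(1.2303, 1.3793) x3=(-0.9237, 1.6916) x4=(0.7446, 0.7796)
step 10: x0=(1.9700, 1.1994) x1=(-1.2692, -0.8879) x2=(1.2137, 1.3805) x3=(-0.9232, 1.6908) x4=(0.7478, 0.7782)
step 11: x0=(1.9817, 1.1977) x1=(-1.2692, -0.8840) x2=(1.1962, 1.3813) x3=(-0.9227, 1.6901) x4=(0.7517, 0.7777)
step 12: x0=(1.9939, 1.1957) x1=(-1.2691, -0.8801) x2=(1.1781, 1.3819) x3=(-0.9223, 1.6895) x4=(0.7564, 0.7781)
step 13: x0=(2.0065, 1.1936) x1=(-1.2691, -0.8764) x2=(1.1593, 1.3821) x3=(-0.9219, 1.6889) x4=(0.7617, 0.7795)
step 14: x0=(2.0195, 1.1913) x1=(-1.2691, -0.8726) x2=(1.1399, 1.3818) x3=(-0.9216, 1.6883) x4=(0.7678, 0.7820)
step 15: x0=(2.0328, 1.1887) x1=(-1.2692, -0.8689) x2=(1.1198, 1.3812) x3=(-0.9213, 1.6878) x4=(0.7746, 0.7856)
step 16: x0=(2.0465, 1.1861) x1=(-1.2692, -0.8653) x2=(1.0992, 1.3800) x3=(-0.9211, 1.6873) x4=(0.7821, 0.7903)
step 17: x0=(2.0605, 1.1832) x1=(-1.2693, -0.8618) x2=(1.0780, 1.3784) x3=(-0.9209, 1.6869) x4=(0.7904, 0.7963)
step 18: x0=(2.0747, 1.1802) x1=(-1.2693, -0.8583) x2=(1.0563, 1.3761) x3=(-0.9208, 1.6866) x4=(0.7993, 0.8037)
step 19: x0=(2.0891, 1.1771) x1=(-1.2694, -0.8548) x2=(1.0340, 1.3732) x3=(-0.9208, 1.6863) x4=(0.8090, 0.8125)
step 20: x0=(2.1037, 1.1739) x1=(-1.2695, -0.8514) x2=(1.0113, 1.3695) x3=(-0.9208, 1.6860) x4=(0.8194, 0.8228)
step 21: x0=(2.1185, 1.1705) x1=(-1.2696, -0.8481) x2=(0.9881, 1.3651) x3=(-0.9209, 1.6859) x4=(0.8304, 0.8349)
step 22: x0=(2.1335, 1.1670) x1=(-1.2697, -0.8449) x2=(0.9645, 1.3597) x3=(-0.9210, 1.6858) x4=(0.8421, 0.8488)
step 23: x0=(2.1486, 1.1635) x1=(-1.2698, -0.8417) x2=(0.9406, 1.3532) x3=(-0.9213, 1.6857) x4=(0.8544, 0.8649)
step 24: x0=(2.1638, 1.1598) x1=(-1.2700, -0.8386) x2=(0.9163, 1.3455) x3=(-0.9216, 1.6857) x4=(0.8672, 0.8834)
step 25: x0=(2.1791, 1.1560) x1=(-1.2701, -0.8355) x2=(0.8918, 1.3365) x3=(-0.9220, 1.6859) x4=(0.8805, 0.9046)
step 26: x0=(2.1945, 1.1522) x1=(-1.2703, -0.8325) x2=(0.8671, 1.3258) x3=(-0.9225, 1.6860) x4=(0.8939, 0.9290)
step 27: x0=(2.2099, 1.1483) x1=(-1.2705, -0.8296) x2=(0.8426, 1.3132) x3=(-0.9230, 1.6863) x4=(0.9072, 0.9570)
step 28: x0=(2.2254, 1.1444) x1=(-1.2707, -0.8267) x2=(0.8184, 1.2983) x3=(-0.9237, 1.6867) x4=(0.9199, 0.9895)

yes, particle 0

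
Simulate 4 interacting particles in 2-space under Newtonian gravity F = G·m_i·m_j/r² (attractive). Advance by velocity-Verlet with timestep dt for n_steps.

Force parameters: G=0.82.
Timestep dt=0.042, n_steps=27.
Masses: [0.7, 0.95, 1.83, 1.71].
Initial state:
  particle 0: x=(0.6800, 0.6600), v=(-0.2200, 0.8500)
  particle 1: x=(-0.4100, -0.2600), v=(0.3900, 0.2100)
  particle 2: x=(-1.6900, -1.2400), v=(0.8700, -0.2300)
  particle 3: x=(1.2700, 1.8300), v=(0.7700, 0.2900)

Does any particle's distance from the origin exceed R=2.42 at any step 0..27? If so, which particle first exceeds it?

step 0: x0=(0.6800, 0.6600) x1=(-0.4100, -0.2600) x2=(-1.6900, -1.2400) x3=(1.2700, 1.8300)
step 1: x0=(0.6707, 0.6960) x1=(-0.3937, -0.2512) x2=(-1.6532, -1.2494) x3=(1.3021, 1.8418)
step 2: x0=(0.6614, 0.7327) x1=(-0.3777, -0.2424) x2=(-1.6157, -1.2583) x3=(1.3337, 1.8528)
step 3: x0=(0.6521, 0.7700) x1=(-0.3618, -0.2337) x2=(-1.5777, -1.2667) x3=(1.3648, 1.8631)
step 4: x0=(0.6429, 0.8078) x1=(-0.3462, -0.2251) x2=(-1.5391, -1.2746) x3=(1.3953, 1.8726)
step 5: x0=(0.6339, 0.8461) x1=(-0.3308, -0.2165) x2=(-1.4999, -1.2820) x3=(1.4253, 1.8814)
step 6: x0=(0.6251, 0.8848) x1=(-0.3157, -0.2080) x2=(-1.4601, -1.2888) x3=(1.4546, 1.8894)
step 7: x0=(0.6166, 0.9240) x1=(-0.3008, -0.1997) x2=(-1.4198, -1.2950) x3=(1.4834, 1.8968)
step 8: x0=(0.6085, 0.9635) x1=(-0.2862, -0.1914) x2=(-1.3789, -1.3007) x3=(1.5116, 1.9035)
step 9: x0=(0.6008, 1.0034) x1=(-0.2718, -0.1834) x2=(-1.3374, -1.3058) x3=(1.5392, 1.9095)
step 10: x0=(0.5936, 1.0435) x1=(-0.2577, -0.1755) x2=(-1.2954, -1.3103) x3=(1.5661, 1.9148)
step 11: x0=(0.5869, 1.0839) x1=(-0.2439, -0.1678) x2=(-1.2528, -1.3141) x3=(1.5924, 1.9195)
step 12: x0=(0.5808, 1.1245) x1=(-0.2304, -0.1604) x2=(-1.2097, -1.3174) x3=(1.6180, 1.9236)
step 13: x0=(0.5754, 1.1652) x1=(-0.2171, -0.1532) x2=(-1.1661, -1.3200) x3=(1.6429, 1.9271)
step 14: x0=(0.5706, 1.2060) x1=(-0.2042, -0.1463) x2=(-1.1219, -1.3219) x3=(1.6671, 1.9300)
step 15: x0=(0.5667, 1.2468) x1=(-0.1916, -0.1398) x2=(-1.0772, -1.3232) x3=(1.6907, 1.9323)
step 16: x0=(0.5635, 1.2877) x1=(-0.1793, -0.1336) x2=(-1.0319, -1.3237) x3=(1.7135, 1.9341)
step 17: x0=(0.5612, 1.3286) x1=(-0.1673, -0.1279) x2=(-0.9862, -1.3235) x3=(1.7356, 1.9354)
step 18: x0=(0.5597, 1.3694) x1=(-0.1557, -0.1227) x2=(-0.9399, -1.3226) x3=(1.7570, 1.9361)
step 19: x0=(0.5592, 1.4101) x1=(-0.1444, -0.1179) x2=(-0.8932, -1.3210) x3=(1.7776, 1.9364)
step 20: x0=(0.5597, 1.4507) x1=(-0.1334, -0.1138) x2=(-0.8459, -1.3185) x3=(1.7975, 1.9362)
step 21: x0=(0.5611, 1.4912) x1=(-0.1228, -0.1102) x2=(-0.7981, -1.3153) x3=(1.8166, 1.9356)
step 22: x0=(0.5635, 1.5314) x1=(-0.1125, -0.1073) x2=(-0.7499, -1.3112) x3=(1.8350, 1.9345)
step 23: x0=(0.5670, 1.5714) x1=(-0.1025, -0.1052) x2=(-0.7011, -1.3062) x3=(1.8527, 1.9330)
step 24: x0=(0.5716, 1.6111) x1=(-0.0929, -0.1038) x2=(-0.6519, -1.3004) x3=(1.8696, 1.9311)
step 25: x0=(0.5772, 1.6506) x1=(-0.0835, -0.1034) x2=(-0.6023, -1.2937) x3=(1.8857, 1.9288)
step 26: x0=(0.5840, 1.6897) x1=(-0.0745, -0.1039) x2=(-0.5521, -1.2859) x3=(1.9010, 1.9262)
step 27: x0=(0.5919, 1.7285) x1=(-0.0658, -0.1054) x2=(-0.5016, -1.2772) x3=(1.9156, 1.9232)

yes, particle 3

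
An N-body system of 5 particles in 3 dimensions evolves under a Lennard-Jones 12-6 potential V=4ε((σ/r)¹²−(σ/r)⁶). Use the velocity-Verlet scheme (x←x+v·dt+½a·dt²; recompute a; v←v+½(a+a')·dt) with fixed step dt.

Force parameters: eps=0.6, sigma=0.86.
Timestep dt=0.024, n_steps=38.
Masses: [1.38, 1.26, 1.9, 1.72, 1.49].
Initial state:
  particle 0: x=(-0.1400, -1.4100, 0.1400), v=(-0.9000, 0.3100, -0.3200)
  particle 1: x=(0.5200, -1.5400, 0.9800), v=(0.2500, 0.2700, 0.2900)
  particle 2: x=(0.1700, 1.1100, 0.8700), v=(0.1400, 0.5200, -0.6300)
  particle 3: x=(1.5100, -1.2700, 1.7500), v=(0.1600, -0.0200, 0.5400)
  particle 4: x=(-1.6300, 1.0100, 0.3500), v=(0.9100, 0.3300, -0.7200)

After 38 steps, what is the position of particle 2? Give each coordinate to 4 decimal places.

(0.2552, 1.5759, 0.2785)

step 0: x0=(-0.1400, -1.4100, 0.1400) x1=(0.5200, -1.5400, 0.9800) x2=(0.1700, 1.1100, 0.8700) x3=(1.5100, -1.2700, 1.7500) x4=(-1.6300, 1.0100, 0.3500)
step 1: x0=(-0.1614, -1.4026, 0.1326) x1=(0.5259, -1.5334, 0.9868) x2=(0.1734, 1.1225, 0.8549) x3=(1.5137, -1.2705, 1.7629) x4=(-1.6081, 1.0179, 0.3327)
step 2: x0=(-0.1823, -1.3953, 0.1257) x1=(0.5317, -1.5267, 0.9932) x2=(0.1767, 1.1349, 0.8397) x3=(1.5172, -1.2711, 1.7756) x4=(-1.5863, 1.0258, 0.3155)
step 3: x0=(-0.2029, -1.3880, 0.1193) x1=(0.5373, -1.5198, 0.9994) x2=(0.1800, 1.1474, 0.8246) x3=(1.5205, -1.2717, 1.7881) x4=(-1.5644, 1.0338, 0.2982)
step 4: x0=(-0.2231, -1.3808, 0.1134) x1=(0.5427, -1.5128, 1.0052) x2=(0.1833, 1.1599, 0.8095) x3=(1.5236, -1.2724, 1.8005) x4=(-1.5424, 1.0417, 0.2809)
step 5: x0=(-0.2429, -1.3737, 0.1078) x1=(0.5481, -1.5056, 1.0109) x2=(0.1865, 1.1723, 0.7943) x3=(1.5265, -1.2731, 1.8126) x4=(-1.5204, 1.0496, 0.2637)
step 6: x0=(-0.2625, -1.3666, 0.1027) x1=(0.5535, -1.4983, 1.0164) x2=(0.1898, 1.1848, 0.7792) x3=(1.5291, -1.2739, 1.8246) x4=(-1.4984, 1.0575, 0.2465)
step 7: x0=(-0.2817, -1.3595, 0.0978) x1=(0.5588, -1.4908, 1.0219) x2=(0.1930, 1.1972, 0.7640) x3=(1.5316, -1.2747, 1.8365) x4=(-1.4764, 1.0654, 0.2293)
step 8: x0=(-0.3007, -1.3525, 0.0932) x1=(0.5641, -1.4833, 1.0272) x2=(0.1961, 1.2097, 0.7488) x3=(1.5338, -1.2755, 1.8481) x4=(-1.4543, 1.0734, 0.2121)
step 9: x0=(-0.3194, -1.3455, 0.0889) x1=(0.5694, -1.4757, 1.0325) x2=(0.1993, 1.2221, 0.7336) x3=(1.5358, -1.2765, 1.8596) x4=(-1.4321, 1.0813, 0.1949)
step 10: x0=(-0.3379, -1.3386, 0.0849) x1=(0.5748, -1.4679, 1.0377) x2=(0.2024, 1.2345, 0.7184) x3=(1.5376, -1.2774, 1.8709) x4=(-1.4099, 1.0892, 0.1777)
step 11: x0=(-0.3562, -1.3317, 0.0810) x1=(0.5802, -1.4601, 1.0430) x2=(0.2054, 1.2469, 0.7032) x3=(1.5393, -1.2784, 1.8820) x4=(-1.3877, 1.0971, 0.1605)
step 12: x0=(-0.3743, -1.3248, 0.0773) x1=(0.5857, -1.4522, 1.0483) x2=(0.2084, 1.2593, 0.6880) x3=(1.5407, -1.2794, 1.8930) x4=(-1.3654, 1.1051, 0.1434)
step 13: x0=(-0.3923, -1.3179, 0.0738) x1=(0.5913, -1.4442, 1.0537) x2=(0.2114, 1.2717, 0.6727) x3=(1.5418, -1.2805, 1.9037) x4=(-1.3431, 1.1130, 0.1263)
step 14: x0=(-0.4101, -1.3110, 0.0705) x1=(0.5970, -1.4362, 1.0592) x2=(0.2144, 1.2841, 0.6575) x3=(1.5428, -1.2816, 1.9143) x4=(-1.3206, 1.1209, 0.1092)
step 15: x0=(-0.4278, -1.3041, 0.0672) x1=(0.6029, -1.4280, 1.0648) x2=(0.2172, 1.2965, 0.6422) x3=(1.5436, -1.2827, 1.9247) x4=(-1.2982, 1.1289, 0.0921)
step 16: x0=(-0.4454, -1.2973, 0.0641) x1=(0.6089, -1.4198, 1.0705) x2=(0.2201, 1.3089, 0.6269) x3=(1.5442, -1.2839, 1.9349) x4=(-1.2756, 1.1368, 0.0750)
step 17: x0=(-0.4628, -1.2904, 0.0612) x1=(0.6150, -1.4116, 1.0764) x2=(0.2228, 1.3212, 0.6116) x3=(1.5446, -1.2851, 1.9449) x4=(-1.2530, 1.1448, 0.0580)
step 18: x0=(-0.4801, -1.2836, 0.0583) x1=(0.6213, -1.4033, 1.0824) x2=(0.2255, 1.3336, 0.5962) x3=(1.5447, -1.2863, 1.9547) x4=(-1.2303, 1.1527, 0.0410)
step 19: x0=(-0.4974, -1.2767, 0.0555) x1=(0.6278, -1.3950, 1.0885) x2=(0.2282, 1.3459, 0.5809) x3=(1.5447, -1.2875, 1.9643) x4=(-1.2075, 1.1607, 0.0241)
step 20: x0=(-0.5145, -1.2699, 0.0527) x1=(0.6345, -1.3866, 1.0949) x2=(0.2307, 1.3583, 0.5655) x3=(1.5444, -1.2888, 1.9738) x4=(-1.1846, 1.1686, 0.0071)
step 21: x0=(-0.5316, -1.2631, 0.0501) x1=(0.6414, -1.3781, 1.1015) x2=(0.2332, 1.3706, 0.5500) x3=(1.5440, -1.2901, 1.9830) x4=(-1.1617, 1.1766, -0.0098)
step 22: x0=(-0.5486, -1.2562, 0.0475) x1=(0.6485, -1.3697, 1.1083) x2=(0.2357, 1.3829, 0.5346) x3=(1.5433, -1.2914, 1.9920) x4=(-1.1386, 1.1846, -0.0266)
step 23: x0=(-0.5656, -1.2494, 0.0450) x1=(0.6559, -1.3612, 1.1153) x2=(0.2380, 1.3952, 0.5191) x3=(1.5423, -1.2928, 2.0007) x4=(-1.1154, 1.1926, -0.0434)
step 24: x0=(-0.5825, -1.2426, 0.0425) x1=(0.6635, -1.3526, 1.1226) x2=(0.2402, 1.4074, 0.5036) x3=(1.5412, -1.2941, 2.0093) x4=(-1.0921, 1.2006, -0.0601)
step 25: x0=(-0.5993, -1.2357, 0.0401) x1=(0.6713, -1.3441, 1.1301) x2=(0.2423, 1.4197, 0.4880) x3=(1.5398, -1.2955, 2.0176) x4=(-1.0686, 1.2087, -0.0768)
step 26: x0=(-0.6161, -1.2289, 0.0377) x1=(0.6794, -1.3355, 1.1379) x2=(0.2443, 1.4319, 0.4724) x3=(1.5383, -1.2968, 2.0257) x4=(-1.0450, 1.2167, -0.0935)
step 27: x0=(-0.6328, -1.2221, 0.0353) x1=(0.6878, -1.3269, 1.1460) x2=(0.2462, 1.4441, 0.4567) x3=(1.5364, -1.2982, 2.0335) x4=(-1.0213, 1.2248, -0.1100)
step 28: x0=(-0.6495, -1.2152, 0.0330) x1=(0.6965, -1.3182, 1.1545) x2=(0.2480, 1.4563, 0.4409) x3=(1.5343, -1.2996, 2.0411) x4=(-0.9973, 1.2329, -0.1265)
step 29: x0=(-0.6662, -1.2084, 0.0307) x1=(0.7055, -1.3096, 1.1632) x2=(0.2496, 1.4685, 0.4251) x3=(1.5320, -1.3010, 2.0484) x4=(-0.9732, 1.2410, -0.1429)
step 30: x0=(-0.6828, -1.2015, 0.0284) x1=(0.7148, -1.3010, 1.1723) x2=(0.2511, 1.4806, 0.4093) x3=(1.5294, -1.3024, 2.0555) x4=(-0.9489, 1.2492, -0.1592)
step 31: x0=(-0.6994, -1.1947, 0.0262) x1=(0.7244, -1.2923, 1.1818) x2=(0.2523, 1.4927, 0.3933) x3=(1.5265, -1.3038, 2.0622) x4=(-0.9244, 1.2574, -0.1754)
step 32: x0=(-0.7160, -1.1878, 0.0240) x1=(0.7344, -1.2837, 1.1917) x2=(0.2534, 1.5047, 0.3773) x3=(1.5234, -1.3052, 2.0686) x4=(-0.8997, 1.2656, -0.1915)
step 33: x0=(-0.7325, -1.1810, 0.0218) x1=(0.7447, -1.2750, 1.2019) x2=(0.2544, 1.5167, 0.3611) x3=(1.5200, -1.3066, 2.0748) x4=(-0.8747, 1.2739, -0.2075)
step 34: x0=(-0.7491, -1.1741, 0.0196) x1=(0.7554, -1.2664, 1.2126) x2=(0.2550, 1.5287, 0.3449) x3=(1.5162, -1.3080, 2.0806) x4=(-0.8494, 1.2822, -0.2233)
step 35: x0=(-0.7656, -1.1673, 0.0175) x1=(0.7665, -1.2578, 1.2238) x2=(0.2555, 1.5406, 0.3285) x3=(1.5122, -1.3093, 2.0860) x4=(-0.8238, 1.2906, -0.2390)
step 36: x0=(-0.7821, -1.1604, 0.0153) x1=(0.7781, -1.2492, 1.2355) x2=(0.2557, 1.5524, 0.3120) x3=(1.5079, -1.3107, 2.0910) x4=(-0.7979, 1.2991, -0.2545)
step 37: x0=(-0.7985, -1.1535, 0.0132) x1=(0.7901, -1.2407, 1.2477) x2=(0.2556, 1.5642, 0.2953) x3=(1.5032, -1.3120, 2.0957) x4=(-0.7716, 1.3077, -0.2698)
step 38: x0=(-0.8150, -1.1466, 0.0110) x1=(0.8025, -1.2322, 1.2604) x2=(0.2552, 1.5759, 0.2785) x3=(1.4981, -1.3133, 2.1000) x4=(-0.7449, 1.3163, -0.2849)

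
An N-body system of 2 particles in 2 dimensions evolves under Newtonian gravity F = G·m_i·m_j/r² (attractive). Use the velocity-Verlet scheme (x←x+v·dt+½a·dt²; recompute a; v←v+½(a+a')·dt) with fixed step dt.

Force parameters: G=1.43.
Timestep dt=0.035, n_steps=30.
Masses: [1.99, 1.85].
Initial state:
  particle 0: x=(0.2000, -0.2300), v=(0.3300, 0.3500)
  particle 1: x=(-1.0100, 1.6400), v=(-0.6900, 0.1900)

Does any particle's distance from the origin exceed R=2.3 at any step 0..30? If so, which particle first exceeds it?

no

step 0: x0=(0.2000, -0.2300) x1=(-1.0100, 1.6400)
step 1: x0=(0.2114, -0.2175) x1=(-1.0340, 1.6464)
step 2: x0=(0.2224, -0.2044) x1=(-1.0575, 1.6521)
step 3: x0=(0.2330, -0.1908) x1=(-1.0807, 1.6573)
step 4: x0=(0.2433, -0.1767) x1=(-1.1035, 1.6620)
step 5: x0=(0.2532, -0.1621) x1=(-1.1259, 1.6661)
step 6: x0=(0.2628, -0.1470) x1=(-1.1479, 1.6697)
step 7: x0=(0.2720, -0.1315) x1=(-1.1695, 1.6728)
step 8: x0=(0.2808, -0.1154) x1=(-1.1907, 1.6753)
step 9: x0=(0.2892, -0.0989) x1=(-1.2114, 1.6774)
step 10: x0=(0.2972, -0.0819) x1=(-1.2318, 1.6790)
step 11: x0=(0.3048, -0.0645) x1=(-1.2517, 1.6800)
step 12: x0=(0.3121, -0.0466) x1=(-1.2712, 1.6806)
step 13: x0=(0.3189, -0.0283) x1=(-1.2903, 1.6808)
step 14: x0=(0.3253, -0.0096) x1=(-1.3090, 1.6805)
step 15: x0=(0.3314, 0.0096) x1=(-1.3272, 1.6797)
step 16: x0=(0.3370, 0.0292) x1=(-1.3449, 1.6785)
step 17: x0=(0.3422, 0.0491) x1=(-1.3623, 1.6768)
step 18: x0=(0.3469, 0.0695) x1=(-1.3791, 1.6747)
step 19: x0=(0.3513, 0.0903) x1=(-1.3955, 1.6722)
step 20: x0=(0.3552, 0.1115) x1=(-1.4115, 1.6692)
step 21: x0=(0.3587, 0.1330) x1=(-1.4269, 1.6659)
step 22: x0=(0.3617, 0.1550) x1=(-1.4419, 1.6621)
step 23: x0=(0.3643, 0.1773) x1=(-1.4564, 1.6579)
step 24: x0=(0.3664, 0.2000) x1=(-1.4704, 1.6533)
step 25: x0=(0.3681, 0.2230) x1=(-1.4840, 1.6484)
step 26: x0=(0.3693, 0.2464) x1=(-1.4970, 1.6430)
step 27: x0=(0.3700, 0.2702) x1=(-1.5095, 1.6373)
step 28: x0=(0.3702, 0.2943) x1=(-1.5214, 1.6311)
step 29: x0=(0.3700, 0.3188) x1=(-1.5329, 1.6246)
step 30: x0=(0.3692, 0.3436) x1=(-1.5438, 1.6178)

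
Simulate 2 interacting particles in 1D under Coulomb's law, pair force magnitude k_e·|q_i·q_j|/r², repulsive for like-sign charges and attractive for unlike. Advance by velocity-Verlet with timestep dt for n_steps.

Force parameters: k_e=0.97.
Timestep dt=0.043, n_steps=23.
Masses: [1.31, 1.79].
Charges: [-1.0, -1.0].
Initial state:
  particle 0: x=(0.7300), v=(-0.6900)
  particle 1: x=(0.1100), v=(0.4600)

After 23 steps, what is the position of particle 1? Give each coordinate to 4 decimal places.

step 0: x0=(0.7300) x1=(0.1100)
step 1: x0=(0.7021) x1=(0.1285)
step 2: x0=(0.6784) x1=(0.1439)
step 3: x0=(0.6594) x1=(0.1558)
step 4: x0=(0.6459) x1=(0.1638)
step 5: x0=(0.6383) x1=(0.1675)
step 6: x0=(0.6368) x1=(0.1666)
step 7: x0=(0.6415) x1=(0.1612)
step 8: x0=(0.6522) x1=(0.1515)
step 9: x0=(0.6683) x1=(0.1378)
step 10: x0=(0.6893) x1=(0.1205)
step 11: x0=(0.7145) x1=(0.1001)
step 12: x0=(0.7433) x1=(0.0770)
step 13: x0=(0.7753) x1=(0.0517)
step 14: x0=(0.8098) x1=(0.0245)
step 15: x0=(0.8466) x1=(-0.0043)
step 16: x0=(0.8852) x1=(-0.0345)
step 17: x0=(0.9255) x1=(-0.0659)
step 18: x0=(0.9671) x1=(-0.0984)
step 19: x0=(1.0100) x1=(-0.1317)
step 20: x0=(1.0539) x1=(-0.1657)
step 21: x0=(1.0988) x1=(-0.2005)
step 22: x0=(1.1444) x1=(-0.2358)
step 23: x0=(1.1908) x1=(-0.2717)

(-0.2717)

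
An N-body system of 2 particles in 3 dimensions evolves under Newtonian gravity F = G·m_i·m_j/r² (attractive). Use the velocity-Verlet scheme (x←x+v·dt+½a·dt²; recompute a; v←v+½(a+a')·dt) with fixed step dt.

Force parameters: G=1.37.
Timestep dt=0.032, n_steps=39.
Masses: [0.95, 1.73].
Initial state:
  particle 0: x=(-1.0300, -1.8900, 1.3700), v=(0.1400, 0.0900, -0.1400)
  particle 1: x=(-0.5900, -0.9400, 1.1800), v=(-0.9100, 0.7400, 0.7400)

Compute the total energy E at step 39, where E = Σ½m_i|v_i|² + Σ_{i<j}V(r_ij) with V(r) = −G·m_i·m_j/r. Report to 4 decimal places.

step 0: x0=(-1.0300, -1.8900, 1.3700) x1=(-0.5900, -0.9400, 1.1800)
step 1: x0=(-1.0251, -1.8862, 1.3653) x1=(-0.6194, -0.9168, 1.2038)
step 2: x0=(-1.0193, -1.8804, 1.3603) x1=(-0.6492, -0.8948, 1.2277)
step 3: x0=(-1.0128, -1.8726, 1.3551) x1=(-0.6794, -0.8738, 1.2519)
step 4: x0=(-1.0057, -1.8627, 1.3496) x1=(-0.7100, -0.8539, 1.2761)
step 5: x0=(-0.9979, -1.8508, 1.3440) x1=(-0.7409, -0.8352, 1.3004)
step 6: x0=(-0.9895, -1.8367, 1.3382) x1=(-0.7722, -0.8177, 1.3248)
step 7: x0=(-0.9807, -1.8205, 1.3325) x1=(-0.8037, -0.8014, 1.3491)
step 8: x0=(-0.9716, -1.8020, 1.3268) x1=(-0.8354, -0.7863, 1.3735)
step 9: x0=(-0.9621, -1.7812, 1.3212) x1=(-0.8672, -0.7724, 1.3978)
step 10: x0=(-0.9524, -1.7581, 1.3157) x1=(-0.8992, -0.7598, 1.4220)
step 11: x0=(-0.9425, -1.7326, 1.3105) x1=(-0.9313, -0.7486, 1.4461)
step 12: x0=(-0.9326, -1.7047, 1.3057) x1=(-0.9634, -0.7386, 1.4699)
step 13: x0=(-0.9229, -1.6742, 1.3013) x1=(-0.9954, -0.7301, 1.4936)
step 14: x0=(-0.9133, -1.6413, 1.2974) x1=(-1.0273, -0.7229, 1.5170)
step 15: x0=(-0.9040, -1.6057, 1.2941) x1=(-1.0591, -0.7172, 1.5400)
step 16: x0=(-0.8952, -1.5675, 1.2915) x1=(-1.0906, -0.7129, 1.5626)
step 17: x0=(-0.8870, -1.5267, 1.2898) x1=(-1.1217, -0.7101, 1.5848)
step 18: x0=(-0.8796, -1.4831, 1.2891) x1=(-1.1525, -0.7088, 1.6064)
step 19: x0=(-0.8731, -1.4367, 1.2895) x1=(-1.1827, -0.7090, 1.6274)
step 20: x0=(-0.8679, -1.3876, 1.2912) x1=(-1.2122, -0.7107, 1.6477)
step 21: x0=(-0.8640, -1.3357, 1.2944) x1=(-1.2410, -0.7139, 1.6671)
step 22: x0=(-0.8619, -1.2810, 1.2992) x1=(-1.2688, -0.7187, 1.6857)
step 23: x0=(-0.8617, -1.2236, 1.3059) x1=(-1.2956, -0.7249, 1.7032)
step 24: x0=(-0.8638, -1.1635, 1.3147) x1=(-1.3211, -0.7326, 1.7196)
step 25: x0=(-0.8685, -1.1010, 1.3259) x1=(-1.3452, -0.7417, 1.7347)
step 26: x0=(-0.8763, -1.0362, 1.3396) x1=(-1.3675, -0.7521, 1.7484)
step 27: x0=(-0.8876, -0.9693, 1.3563) x1=(-1.3880, -0.7635, 1.7605)
step 28: x0=(-0.9029, -0.9008, 1.3762) x1=(-1.4063, -0.7759, 1.7708)
step 29: x0=(-0.9225, -0.8312, 1.3995) x1=(-1.4222, -0.7888, 1.7792)
step 30: x0=(-0.9470, -0.7612, 1.4265) x1=(-1.4354, -0.8020, 1.7856)
step 31: x0=(-0.9769, -0.6917, 1.4574) x1=(-1.4456, -0.8149, 1.7898)
step 32: x0=(-1.0123, -0.6236, 1.4923) x1=(-1.4529, -0.8270, 1.7919)
step 33: x0=(-1.0534, -0.5582, 1.5311) x1=(-1.4569, -0.8377, 1.7918)
step 34: x0=(-1.1003, -0.4967, 1.5736) x1=(-1.4578, -0.8462, 1.7897)
step 35: x0=(-1.1526, -0.4405, 1.6193) x1=(-1.4558, -0.8518, 1.7858)
step 36: x0=(-1.2096, -0.3907, 1.6676) x1=(-1.4511, -0.8539, 1.7805)
step 37: x0=(-1.2704, -0.3483, 1.7178) x1=(-1.4444, -0.8519, 1.7742)
step 38: x0=(-1.3340, -0.3138, 1.7688) x1=(-1.4361, -0.8456, 1.7674)
step 39: x0=(-1.3991, -0.2875, 1.8198) x1=(-1.4270, -0.8348, 1.7606)
step 0 velocities: v0=(0.1400, 0.0900, -0.1400) v1=(-0.9100, 0.7400, 0.7400)
step 0: KE=1.6861, PE=-2.1161, E=-0.4299
step 39 velocities: v0=(-2.0420, 0.6993, 1.5803) v1=(0.2882, 0.4054, -0.2047)
step 39: KE=3.6494, PE=-4.0850, E=-0.4356

-0.4356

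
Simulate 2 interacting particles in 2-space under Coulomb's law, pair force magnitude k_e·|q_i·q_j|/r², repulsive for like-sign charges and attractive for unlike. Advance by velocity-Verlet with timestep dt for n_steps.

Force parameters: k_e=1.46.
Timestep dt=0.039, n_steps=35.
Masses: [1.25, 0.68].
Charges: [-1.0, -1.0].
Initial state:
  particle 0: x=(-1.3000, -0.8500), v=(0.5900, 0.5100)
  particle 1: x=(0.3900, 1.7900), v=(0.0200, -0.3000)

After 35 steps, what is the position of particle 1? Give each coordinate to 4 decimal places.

step 0: x0=(-1.3000, -0.8500) x1=(0.3900, 1.7900)
step 1: x0=(-1.2770, -0.8302) x1=(0.3909, 1.7784)
step 2: x0=(-1.2542, -0.8105) x1=(0.3919, 1.7672)
step 3: x0=(-1.2314, -0.7910) x1=(0.3932, 1.7562)
step 4: x0=(-1.2088, -0.7717) x1=(0.3946, 1.7455)
step 5: x0=(-1.1862, -0.7525) x1=(0.3962, 1.7351)
step 6: x0=(-1.1638, -0.7335) x1=(0.3981, 1.7251)
step 7: x0=(-1.1415, -0.7147) x1=(0.4001, 1.7154)
step 8: x0=(-1.1192, -0.6961) x1=(0.4023, 1.7060)
step 9: x0=(-1.0971, -0.6776) x1=(0.4048, 1.6969)
step 10: x0=(-1.0752, -0.6594) x1=(0.4075, 1.6882)
step 11: x0=(-1.0533, -0.6413) x1=(0.4104, 1.6799)
step 12: x0=(-1.0316, -0.6234) x1=(0.4136, 1.6719)
step 13: x0=(-1.0100, -0.6058) x1=(0.4169, 1.6643)
step 14: x0=(-0.9885, -0.5883) x1=(0.4206, 1.6571)
step 15: x0=(-0.9672, -0.5711) x1=(0.4244, 1.6503)
step 16: x0=(-0.9460, -0.5541) x1=(0.4286, 1.6438)
step 17: x0=(-0.9250, -0.5373) x1=(0.4329, 1.6378)
step 18: x0=(-0.9041, -0.5207) x1=(0.4376, 1.6322)
step 19: x0=(-0.8833, -0.5044) x1=(0.4425, 1.6271)
step 20: x0=(-0.8627, -0.4883) x1=(0.4477, 1.6224)
step 21: x0=(-0.8422, -0.4725) x1=(0.4531, 1.6181)
step 22: x0=(-0.8219, -0.4569) x1=(0.4589, 1.6143)
step 23: x0=(-0.8018, -0.4415) x1=(0.4649, 1.6110)
step 24: x0=(-0.7818, -0.4264) x1=(0.4713, 1.6081)
step 25: x0=(-0.7620, -0.4116) x1=(0.4779, 1.6057)
step 26: x0=(-0.7423, -0.3971) x1=(0.4848, 1.6038)
step 27: x0=(-0.7228, -0.3828) x1=(0.4921, 1.6025)
step 28: x0=(-0.7035, -0.3688) x1=(0.4996, 1.6016)
step 29: x0=(-0.6843, -0.3551) x1=(0.5075, 1.6013)
step 30: x0=(-0.6654, -0.3417) x1=(0.5157, 1.6015)
step 31: x0=(-0.6466, -0.3286) x1=(0.5243, 1.6022)
step 32: x0=(-0.6280, -0.3157) x1=(0.5331, 1.6035)
step 33: x0=(-0.6095, -0.3032) x1=(0.5423, 1.6053)
step 34: x0=(-0.5913, -0.2910) x1=(0.5519, 1.6077)
step 35: x0=(-0.5732, -0.2791) x1=(0.5617, 1.6107)

(0.5617, 1.6107)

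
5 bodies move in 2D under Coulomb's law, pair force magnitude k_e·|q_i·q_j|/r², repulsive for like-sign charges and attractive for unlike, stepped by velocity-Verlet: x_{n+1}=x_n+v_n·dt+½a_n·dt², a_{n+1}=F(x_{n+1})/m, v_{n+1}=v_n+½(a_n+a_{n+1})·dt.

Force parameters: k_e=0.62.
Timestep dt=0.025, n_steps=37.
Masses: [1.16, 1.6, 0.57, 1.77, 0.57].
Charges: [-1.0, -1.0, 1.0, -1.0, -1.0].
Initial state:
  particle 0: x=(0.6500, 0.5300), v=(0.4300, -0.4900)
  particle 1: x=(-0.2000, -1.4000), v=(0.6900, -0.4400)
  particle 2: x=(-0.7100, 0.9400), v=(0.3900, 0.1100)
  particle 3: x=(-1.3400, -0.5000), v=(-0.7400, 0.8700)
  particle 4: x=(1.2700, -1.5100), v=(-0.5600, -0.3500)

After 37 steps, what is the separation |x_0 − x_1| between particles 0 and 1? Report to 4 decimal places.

2.1670

step 0: x0=(0.6500, 0.5300) x1=(-0.2000, -1.4000) x2=(-0.7100, 0.9400) x3=(-1.3400, -0.5000) x4=(1.2700, -1.5100)
step 1: x0=(0.6607, 0.5179) x1=(-0.1828, -1.4110) x2=(-0.7001, 0.9425) x3=(-1.3586, -0.4782) x4=(1.2562, -1.5188)
step 2: x0=(0.6713, 0.5059) x1=(-0.1656, -1.4221) x2=(-0.6899, 0.9445) x3=(-1.3772, -0.4562) x4=(1.2428, -1.5278)
step 3: x0=(0.6819, 0.4942) x1=(-0.1485, -1.4333) x2=(-0.6795, 0.9459) x3=(-1.3960, -0.4342) x4=(1.2298, -1.5369)
step 4: x0=(0.6923, 0.4827) x1=(-0.1315, -1.4445) x2=(-0.6689, 0.9468) x3=(-1.4148, -0.4119) x4=(1.2173, -1.5462)
step 5: x0=(0.7027, 0.4715) x1=(-0.1146, -1.4558) x2=(-0.6579, 0.9473) x3=(-1.4337, -0.3896) x4=(1.2052, -1.5556)
step 6: x0=(0.7129, 0.4604) x1=(-0.0978, -1.4672) x2=(-0.6468, 0.9471) x3=(-1.4527, -0.3672) x4=(1.1935, -1.5652)
step 7: x0=(0.7231, 0.4496) x1=(-0.0811, -1.4785) x2=(-0.6354, 0.9465) x3=(-1.4718, -0.3446) x4=(1.1823, -1.5749)
step 8: x0=(0.7333, 0.4390) x1=(-0.0645, -1.4900) x2=(-0.6238, 0.9454) x3=(-1.4909, -0.3219) x4=(1.1716, -1.5848)
step 9: x0=(0.7433, 0.4286) x1=(-0.0481, -1.5015) x2=(-0.6120, 0.9437) x3=(-1.5101, -0.2991) x4=(1.1615, -1.5949)
step 10: x0=(0.7533, 0.4185) x1=(-0.0318, -1.5130) x2=(-0.6001, 0.9415) x3=(-1.5294, -0.2762) x4=(1.1518, -1.6052)
step 11: x0=(0.7631, 0.4086) x1=(-0.0156, -1.5246) x2=(-0.5879, 0.9389) x3=(-1.5487, -0.2531) x4=(1.1427, -1.6156)
step 12: x0=(0.7729, 0.3989) x1=(0.0004, -1.5362) x2=(-0.5755, 0.9357) x3=(-1.5680, -0.2300) x4=(1.1341, -1.6261)
step 13: x0=(0.7827, 0.3894) x1=(0.0162, -1.5478) x2=(-0.5630, 0.9320) x3=(-1.5874, -0.2067) x4=(1.1261, -1.6369)
step 14: x0=(0.7923, 0.3801) x1=(0.0318, -1.5595) x2=(-0.5503, 0.9278) x3=(-1.6068, -0.1834) x4=(1.1187, -1.6478)
step 15: x0=(0.8019, 0.3711) x1=(0.0473, -1.5712) x2=(-0.5374, 0.9231) x3=(-1.6262, -0.1599) x4=(1.1119, -1.6589)
step 16: x0=(0.8114, 0.3622) x1=(0.0625, -1.5830) x2=(-0.5244, 0.9180) x3=(-1.6456, -0.1364) x4=(1.1058, -1.6702)
step 17: x0=(0.8208, 0.3536) x1=(0.0775, -1.5948) x2=(-0.5112, 0.9123) x3=(-1.6651, -0.1128) x4=(1.1003, -1.6817)
step 18: x0=(0.8301, 0.3453) x1=(0.0923, -1.6066) x2=(-0.4979, 0.9062) x3=(-1.6846, -0.0890) x4=(1.0956, -1.6934)
step 19: x0=(0.8394, 0.3371) x1=(0.1069, -1.6184) x2=(-0.4844, 0.8996) x3=(-1.7041, -0.0652) x4=(1.0915, -1.7052)
step 20: x0=(0.8486, 0.3292) x1=(0.1213, -1.6303) x2=(-0.4708, 0.8925) x3=(-1.7236, -0.0413) x4=(1.0881, -1.7172)
step 21: x0=(0.8576, 0.3215) x1=(0.1353, -1.6421) x2=(-0.4570, 0.8850) x3=(-1.7431, -0.0173) x4=(1.0855, -1.7295)
step 22: x0=(0.8666, 0.3140) x1=(0.1492, -1.6540) x2=(-0.4431, 0.8770) x3=(-1.7626, 0.0068) x4=(1.0837, -1.7419)
step 23: x0=(0.8756, 0.3067) x1=(0.1627, -1.6659) x2=(-0.4291, 0.8686) x3=(-1.7821, 0.0309) x4=(1.0827, -1.7545)
step 24: x0=(0.8844, 0.2997) x1=(0.1760, -1.6779) x2=(-0.4149, 0.8597) x3=(-1.8017, 0.0552) x4=(1.0825, -1.7673)
step 25: x0=(0.8931, 0.2928) x1=(0.1889, -1.6898) x2=(-0.4006, 0.8504) x3=(-1.8212, 0.0795) x4=(1.0832, -1.7804)
step 26: x0=(0.9018, 0.2862) x1=(0.2016, -1.7017) x2=(-0.3861, 0.8407) x3=(-1.8407, 0.1038) x4=(1.0847, -1.7936)
step 27: x0=(0.9103, 0.2798) x1=(0.2140, -1.7137) x2=(-0.3715, 0.8306) x3=(-1.8602, 0.1283) x4=(1.0871, -1.8070)
step 28: x0=(0.9188, 0.2736) x1=(0.2260, -1.7256) x2=(-0.3567, 0.8201) x3=(-1.8797, 0.1528) x4=(1.0904, -1.8207)
step 29: x0=(0.9272, 0.2677) x1=(0.2378, -1.7376) x2=(-0.3418, 0.8092) x3=(-1.8991, 0.1773) x4=(1.0946, -1.8346)
step 30: x0=(0.9354, 0.2619) x1=(0.2492, -1.7496) x2=(-0.3267, 0.7978) x3=(-1.9186, 0.2019) x4=(1.0997, -1.8487)
step 31: x0=(0.9436, 0.2564) x1=(0.2603, -1.7615) x2=(-0.3114, 0.7861) x3=(-1.9381, 0.2266) x4=(1.1058, -1.8630)
step 32: x0=(0.9516, 0.2510) x1=(0.2710, -1.7735) x2=(-0.2960, 0.7740) x3=(-1.9575, 0.2513) x4=(1.1128, -1.8775)
step 33: x0=(0.9596, 0.2459) x1=(0.2814, -1.7854) x2=(-0.2804, 0.7616) x3=(-1.9769, 0.2760) x4=(1.1208, -1.8923)
step 34: x0=(0.9674, 0.2410) x1=(0.2915, -1.7973) x2=(-0.2646, 0.7487) x3=(-1.9964, 0.3008) x4=(1.1297, -1.9073)
step 35: x0=(0.9751, 0.2364) x1=(0.3012, -1.8092) x2=(-0.2485, 0.7355) x3=(-2.0158, 0.3257) x4=(1.1396, -1.9225)
step 36: x0=(0.9827, 0.2319) x1=(0.3105, -1.8211) x2=(-0.2323, 0.7220) x3=(-2.0352, 0.3505) x4=(1.1504, -1.9379)
step 37: x0=(0.9901, 0.2276) x1=(0.3196, -1.8330) x2=(-0.2158, 0.7081) x3=(-2.0546, 0.3755) x4=(1.1622, -1.9536)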